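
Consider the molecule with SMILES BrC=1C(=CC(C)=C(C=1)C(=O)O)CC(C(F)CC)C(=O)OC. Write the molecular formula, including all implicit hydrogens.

C15H18BrFO4

Walk through each heavy atom and fill implicit hydrogens from standard valence (C 4, N 3, O 2, S 2, halogen 1):
  atom 1: Br (halogen, monovalent) → 0 H
  atom 2: C, bond orders sum to 4 (valence 4) → 0 H
  atom 3: C, bond orders sum to 4 (valence 4) → 0 H
  atom 4: C, bond orders sum to 3 (valence 4) → 1 H
  atom 5: C, bond orders sum to 4 (valence 4) → 0 H
  atom 6: C, bond orders sum to 1 (valence 4) → 3 H
  atom 7: C, bond orders sum to 4 (valence 4) → 0 H
  atom 8: C, bond orders sum to 3 (valence 4) → 1 H
  atom 9: C, bond orders sum to 4 (valence 4) → 0 H
  atom 10: O, bond orders sum to 2 (valence 2) → 0 H
  atom 11: O, bond orders sum to 1 (valence 2) → 1 H
  atom 12: C, bond orders sum to 2 (valence 4) → 2 H
  atom 13: C, bond orders sum to 3 (valence 4) → 1 H
  atom 14: C, bond orders sum to 3 (valence 4) → 1 H
  atom 15: F (halogen, monovalent) → 0 H
  atom 16: C, bond orders sum to 2 (valence 4) → 2 H
  atom 17: C, bond orders sum to 1 (valence 4) → 3 H
  atom 18: C, bond orders sum to 4 (valence 4) → 0 H
  atom 19: O, bond orders sum to 2 (valence 2) → 0 H
  atom 20: O, bond orders sum to 2 (valence 2) → 0 H
  atom 21: C, bond orders sum to 1 (valence 4) → 3 H
Totals → C:15, H:18, Br:1, F:1, O:4.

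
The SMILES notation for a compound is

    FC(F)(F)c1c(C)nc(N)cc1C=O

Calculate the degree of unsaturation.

Molecular formula: C8H7F3N2O.
DoU = (2C + 2 + N − H − X) / 2, where X is the halogen count and O/S are ignored.
    = (2·8 + 2 + 2 − 7 − 3) / 2 = 10 / 2 = 5.

5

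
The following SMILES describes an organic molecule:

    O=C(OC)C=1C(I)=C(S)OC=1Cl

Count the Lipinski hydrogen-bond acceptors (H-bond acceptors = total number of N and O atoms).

3

N atoms: 0; O atoms: 3.
Lipinski HBA = 0 + 3 = 3.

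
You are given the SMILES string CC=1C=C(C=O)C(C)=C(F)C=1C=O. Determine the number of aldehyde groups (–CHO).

The aldehyde motif appears at heavy-atom positions 5, 12 in the SMILES.
Aldehyde count: 2.

2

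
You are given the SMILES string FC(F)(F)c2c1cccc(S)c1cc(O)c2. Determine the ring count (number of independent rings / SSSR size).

2

In SMILES, each pair of matching ring-closure digits denotes one ring-closing bond; the number of such bonds equals the number of independent rings.
Ring-closure bonds here: 2.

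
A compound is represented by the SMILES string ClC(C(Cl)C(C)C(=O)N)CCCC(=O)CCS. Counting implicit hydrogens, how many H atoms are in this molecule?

Walk through each heavy atom and fill implicit hydrogens from standard valence (C 4, N 3, O 2, S 2, halogen 1):
  atom 1: Cl (halogen, monovalent) → 0 H
  atom 2: C, bond orders sum to 3 (valence 4) → 1 H
  atom 3: C, bond orders sum to 3 (valence 4) → 1 H
  atom 4: Cl (halogen, monovalent) → 0 H
  atom 5: C, bond orders sum to 3 (valence 4) → 1 H
  atom 6: C, bond orders sum to 1 (valence 4) → 3 H
  atom 7: C, bond orders sum to 4 (valence 4) → 0 H
  atom 8: O, bond orders sum to 2 (valence 2) → 0 H
  atom 9: N, bond orders sum to 1 (valence 3) → 2 H
  atom 10: C, bond orders sum to 2 (valence 4) → 2 H
  atom 11: C, bond orders sum to 2 (valence 4) → 2 H
  atom 12: C, bond orders sum to 2 (valence 4) → 2 H
  atom 13: C, bond orders sum to 4 (valence 4) → 0 H
  atom 14: O, bond orders sum to 2 (valence 2) → 0 H
  atom 15: C, bond orders sum to 2 (valence 4) → 2 H
  atom 16: C, bond orders sum to 2 (valence 4) → 2 H
  atom 17: S, bond orders sum to 1 (valence 2) → 1 H
Total hydrogens: 19.

19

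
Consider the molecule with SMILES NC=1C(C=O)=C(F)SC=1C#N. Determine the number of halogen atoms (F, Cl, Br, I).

1

Halogen atoms appear at heavy-atom position 7 (1×F).
Other groups present: 1 aldehyde, 1 nitrile, 1 primary amine.
Halogen count: 1.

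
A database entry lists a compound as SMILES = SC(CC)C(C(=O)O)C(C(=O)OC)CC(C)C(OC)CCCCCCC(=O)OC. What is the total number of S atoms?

1

Scan the SMILES for S atoms (remember two-letter symbols like Cl and Br are single atoms).
Sulfur count: 1.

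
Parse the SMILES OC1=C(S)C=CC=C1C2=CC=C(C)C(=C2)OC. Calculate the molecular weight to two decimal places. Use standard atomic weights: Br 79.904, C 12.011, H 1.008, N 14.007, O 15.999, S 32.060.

First, the molecular formula is C14H14O2S (counting implicit H from valence).
  C: 14 × 12.011 = 168.154
  H: 14 × 1.008 = 14.112
  O: 2 × 15.999 = 31.998
  S: 1 × 32.060 = 32.060
Sum: 14×12.011 + 14×1.008 + 2×15.999 + 1×32.060 = 246.324 → 246.32 g/mol.

246.32 g/mol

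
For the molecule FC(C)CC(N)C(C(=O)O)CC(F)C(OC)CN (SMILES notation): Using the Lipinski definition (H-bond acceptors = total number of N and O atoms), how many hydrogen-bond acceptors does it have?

5

N atoms: 2; O atoms: 3.
Lipinski HBA = 2 + 3 = 5.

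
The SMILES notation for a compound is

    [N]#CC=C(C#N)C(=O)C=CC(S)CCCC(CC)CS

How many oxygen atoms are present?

1

Scan the SMILES for O atoms (remember two-letter symbols like Cl and Br are single atoms).
Oxygen count: 1.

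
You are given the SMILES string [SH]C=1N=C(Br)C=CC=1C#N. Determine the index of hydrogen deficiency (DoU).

Molecular formula: C6H3BrN2S.
DoU = (2C + 2 + N − H − X) / 2, where X is the halogen count and O/S are ignored.
    = (2·6 + 2 + 2 − 3 − 1) / 2 = 12 / 2 = 6.

6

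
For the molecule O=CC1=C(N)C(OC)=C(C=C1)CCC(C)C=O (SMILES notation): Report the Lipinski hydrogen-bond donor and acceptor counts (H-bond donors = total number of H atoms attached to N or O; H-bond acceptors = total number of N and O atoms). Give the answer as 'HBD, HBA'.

Donors: find every N or O and count the H atoms it carries.
  atom 1 (O): bond orders sum to 2 → 0 H
  atom 5 (N): bond orders sum to 1 → 2 H
  atom 7 (O): bond orders sum to 2 → 0 H
  atom 17 (O): bond orders sum to 2 → 0 H
Lipinski HBD = 2.
Acceptors: N atoms = 1, O atoms = 3 → HBA = 4.

2, 4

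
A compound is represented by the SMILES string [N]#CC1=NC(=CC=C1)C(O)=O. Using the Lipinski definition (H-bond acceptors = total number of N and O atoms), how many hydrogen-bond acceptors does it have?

4

N atoms: 2; O atoms: 2.
Lipinski HBA = 2 + 2 = 4.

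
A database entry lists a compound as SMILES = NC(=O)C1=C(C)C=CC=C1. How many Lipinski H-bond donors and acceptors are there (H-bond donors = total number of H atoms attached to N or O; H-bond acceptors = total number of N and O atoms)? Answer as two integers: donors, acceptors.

2, 2

Donors: find every N or O and count the H atoms it carries.
  atom 1 (N): bond orders sum to 1 → 2 H
  atom 3 (O): bond orders sum to 2 → 0 H
Lipinski HBD = 2.
Acceptors: N atoms = 1, O atoms = 1 → HBA = 2.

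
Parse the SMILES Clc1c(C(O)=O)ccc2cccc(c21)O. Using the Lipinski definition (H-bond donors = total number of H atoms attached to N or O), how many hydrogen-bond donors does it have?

2

Donors: find every N or O and count the H atoms it carries.
  atom 5 (O): bond orders sum to 1 → 1 H
  atom 6 (O): bond orders sum to 2 → 0 H
  atom 15 (O): bond orders sum to 1 → 1 H
Lipinski HBD = 2.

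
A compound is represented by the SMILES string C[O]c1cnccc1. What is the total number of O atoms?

1

Scan the SMILES for O atoms (remember two-letter symbols like Cl and Br are single atoms).
Oxygen count: 1.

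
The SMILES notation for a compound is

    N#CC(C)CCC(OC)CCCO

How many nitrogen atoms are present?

1

Scan the SMILES for N atoms (remember two-letter symbols like Cl and Br are single atoms).
Nitrogen count: 1.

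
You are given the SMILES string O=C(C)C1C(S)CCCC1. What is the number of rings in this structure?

In SMILES, each pair of matching ring-closure digits denotes one ring-closing bond; the number of such bonds equals the number of independent rings.
Ring-closure bonds here: 1.

1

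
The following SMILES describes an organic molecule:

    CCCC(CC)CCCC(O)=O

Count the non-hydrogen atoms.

Every atom symbol written in the SMILES (organic subset) is one heavy atom; implicit H are not written.
Heavy atoms by element → C:10, O:2.
Total: 12.

12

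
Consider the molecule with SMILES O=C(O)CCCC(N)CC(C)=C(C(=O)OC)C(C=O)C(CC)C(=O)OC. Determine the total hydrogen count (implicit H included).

29

Walk through each heavy atom and fill implicit hydrogens from standard valence (C 4, N 3, O 2, S 2, halogen 1):
  atom 1: O, bond orders sum to 2 (valence 2) → 0 H
  atom 2: C, bond orders sum to 4 (valence 4) → 0 H
  atom 3: O, bond orders sum to 1 (valence 2) → 1 H
  atom 4: C, bond orders sum to 2 (valence 4) → 2 H
  atom 5: C, bond orders sum to 2 (valence 4) → 2 H
  atom 6: C, bond orders sum to 2 (valence 4) → 2 H
  atom 7: C, bond orders sum to 3 (valence 4) → 1 H
  atom 8: N, bond orders sum to 1 (valence 3) → 2 H
  atom 9: C, bond orders sum to 2 (valence 4) → 2 H
  atom 10: C, bond orders sum to 4 (valence 4) → 0 H
  atom 11: C, bond orders sum to 1 (valence 4) → 3 H
  atom 12: C, bond orders sum to 4 (valence 4) → 0 H
  atom 13: C, bond orders sum to 4 (valence 4) → 0 H
  atom 14: O, bond orders sum to 2 (valence 2) → 0 H
  atom 15: O, bond orders sum to 2 (valence 2) → 0 H
  atom 16: C, bond orders sum to 1 (valence 4) → 3 H
  atom 17: C, bond orders sum to 3 (valence 4) → 1 H
  atom 18: C, bond orders sum to 3 (valence 4) → 1 H
  atom 19: O, bond orders sum to 2 (valence 2) → 0 H
  atom 20: C, bond orders sum to 3 (valence 4) → 1 H
  atom 21: C, bond orders sum to 2 (valence 4) → 2 H
  atom 22: C, bond orders sum to 1 (valence 4) → 3 H
  atom 23: C, bond orders sum to 4 (valence 4) → 0 H
  atom 24: O, bond orders sum to 2 (valence 2) → 0 H
  atom 25: O, bond orders sum to 2 (valence 2) → 0 H
  atom 26: C, bond orders sum to 1 (valence 4) → 3 H
Total hydrogens: 29.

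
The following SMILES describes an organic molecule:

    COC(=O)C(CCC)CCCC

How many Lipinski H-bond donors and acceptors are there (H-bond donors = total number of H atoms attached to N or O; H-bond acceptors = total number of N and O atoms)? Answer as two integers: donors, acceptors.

Donors: find every N or O and count the H atoms it carries.
  atom 2 (O): bond orders sum to 2 → 0 H
  atom 4 (O): bond orders sum to 2 → 0 H
Lipinski HBD = 0.
Acceptors: N atoms = 0, O atoms = 2 → HBA = 2.

0, 2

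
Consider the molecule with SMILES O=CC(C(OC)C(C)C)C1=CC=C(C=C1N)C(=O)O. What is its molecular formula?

C14H19NO4

Walk through each heavy atom and fill implicit hydrogens from standard valence (C 4, N 3, O 2, S 2, halogen 1):
  atom 1: O, bond orders sum to 2 (valence 2) → 0 H
  atom 2: C, bond orders sum to 3 (valence 4) → 1 H
  atom 3: C, bond orders sum to 3 (valence 4) → 1 H
  atom 4: C, bond orders sum to 3 (valence 4) → 1 H
  atom 5: O, bond orders sum to 2 (valence 2) → 0 H
  atom 6: C, bond orders sum to 1 (valence 4) → 3 H
  atom 7: C, bond orders sum to 3 (valence 4) → 1 H
  atom 8: C, bond orders sum to 1 (valence 4) → 3 H
  atom 9: C, bond orders sum to 1 (valence 4) → 3 H
  atom 10: C, bond orders sum to 4 (valence 4) → 0 H
  atom 11: C, bond orders sum to 3 (valence 4) → 1 H
  atom 12: C, bond orders sum to 3 (valence 4) → 1 H
  atom 13: C, bond orders sum to 4 (valence 4) → 0 H
  atom 14: C, bond orders sum to 3 (valence 4) → 1 H
  atom 15: C, bond orders sum to 4 (valence 4) → 0 H
  atom 16: N, bond orders sum to 1 (valence 3) → 2 H
  atom 17: C, bond orders sum to 4 (valence 4) → 0 H
  atom 18: O, bond orders sum to 2 (valence 2) → 0 H
  atom 19: O, bond orders sum to 1 (valence 2) → 1 H
Totals → C:14, H:19, N:1, O:4.
In Hill order: C14H19NO4.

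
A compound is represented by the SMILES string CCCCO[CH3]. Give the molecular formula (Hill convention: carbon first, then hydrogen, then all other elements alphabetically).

C5H12O

Walk through each heavy atom and fill implicit hydrogens from standard valence (C 4, N 3, O 2, S 2, halogen 1):
  atom 1: C, bond orders sum to 1 (valence 4) → 3 H
  atom 2: C, bond orders sum to 2 (valence 4) → 2 H
  atom 3: C, bond orders sum to 2 (valence 4) → 2 H
  atom 4: C, bond orders sum to 2 (valence 4) → 2 H
  atom 5: O, bond orders sum to 2 (valence 2) → 0 H
  atom 6: C with explicit H count 3
Totals → C:5, H:12, O:1.
In Hill order: C5H12O.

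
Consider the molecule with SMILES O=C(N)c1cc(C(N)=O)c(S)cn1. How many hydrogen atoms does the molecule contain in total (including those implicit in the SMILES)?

Walk through each heavy atom and fill implicit hydrogens from standard valence (C 4, N 3, O 2, S 2, halogen 1); for lowercase aromatic atoms, an aromatic c carries 1 H when it has two neighbours and 0 H with three, and aromatic n carries 0 H:
  atom 1: O, bond orders sum to 2 (valence 2) → 0 H
  atom 2: C, bond orders sum to 4 (valence 4) → 0 H
  atom 3: N, bond orders sum to 1 (valence 3) → 2 H
  atom 4: aromatic c, 3 neighbours → 0 H
  atom 5: aromatic c, 2 neighbours → 1 H
  atom 6: aromatic c, 3 neighbours → 0 H
  atom 7: C, bond orders sum to 4 (valence 4) → 0 H
  atom 8: N, bond orders sum to 1 (valence 3) → 2 H
  atom 9: O, bond orders sum to 2 (valence 2) → 0 H
  atom 10: aromatic c, 3 neighbours → 0 H
  atom 11: S, bond orders sum to 1 (valence 2) → 1 H
  atom 12: aromatic c, 2 neighbours → 1 H
  atom 13: aromatic n, 2 neighbours → 0 H
Total hydrogens: 7.

7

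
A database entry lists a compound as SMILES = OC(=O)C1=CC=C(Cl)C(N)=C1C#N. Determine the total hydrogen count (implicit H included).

5

Walk through each heavy atom and fill implicit hydrogens from standard valence (C 4, N 3, O 2, S 2, halogen 1):
  atom 1: O, bond orders sum to 1 (valence 2) → 1 H
  atom 2: C, bond orders sum to 4 (valence 4) → 0 H
  atom 3: O, bond orders sum to 2 (valence 2) → 0 H
  atom 4: C, bond orders sum to 4 (valence 4) → 0 H
  atom 5: C, bond orders sum to 3 (valence 4) → 1 H
  atom 6: C, bond orders sum to 3 (valence 4) → 1 H
  atom 7: C, bond orders sum to 4 (valence 4) → 0 H
  atom 8: Cl (halogen, monovalent) → 0 H
  atom 9: C, bond orders sum to 4 (valence 4) → 0 H
  atom 10: N, bond orders sum to 1 (valence 3) → 2 H
  atom 11: C, bond orders sum to 4 (valence 4) → 0 H
  atom 12: C, bond orders sum to 4 (valence 4) → 0 H
  atom 13: N, bond orders sum to 3 (valence 3) → 0 H
Total hydrogens: 5.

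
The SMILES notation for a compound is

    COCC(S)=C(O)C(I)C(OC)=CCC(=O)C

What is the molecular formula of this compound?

Walk through each heavy atom and fill implicit hydrogens from standard valence (C 4, N 3, O 2, S 2, halogen 1):
  atom 1: C, bond orders sum to 1 (valence 4) → 3 H
  atom 2: O, bond orders sum to 2 (valence 2) → 0 H
  atom 3: C, bond orders sum to 2 (valence 4) → 2 H
  atom 4: C, bond orders sum to 4 (valence 4) → 0 H
  atom 5: S, bond orders sum to 1 (valence 2) → 1 H
  atom 6: C, bond orders sum to 4 (valence 4) → 0 H
  atom 7: O, bond orders sum to 1 (valence 2) → 1 H
  atom 8: C, bond orders sum to 3 (valence 4) → 1 H
  atom 9: I (halogen, monovalent) → 0 H
  atom 10: C, bond orders sum to 4 (valence 4) → 0 H
  atom 11: O, bond orders sum to 2 (valence 2) → 0 H
  atom 12: C, bond orders sum to 1 (valence 4) → 3 H
  atom 13: C, bond orders sum to 3 (valence 4) → 1 H
  atom 14: C, bond orders sum to 2 (valence 4) → 2 H
  atom 15: C, bond orders sum to 4 (valence 4) → 0 H
  atom 16: O, bond orders sum to 2 (valence 2) → 0 H
  atom 17: C, bond orders sum to 1 (valence 4) → 3 H
Totals → C:11, H:17, I:1, O:4, S:1.

C11H17IO4S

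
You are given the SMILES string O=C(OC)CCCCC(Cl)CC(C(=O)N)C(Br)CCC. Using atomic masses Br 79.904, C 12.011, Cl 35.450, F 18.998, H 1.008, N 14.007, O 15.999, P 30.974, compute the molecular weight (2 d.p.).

370.71 g/mol

First, the molecular formula is C14H25BrClNO3 (counting implicit H from valence).
  Br: 1 × 79.904 = 79.904
  C: 14 × 12.011 = 168.154
  Cl: 1 × 35.450 = 35.450
  H: 25 × 1.008 = 25.200
  N: 1 × 14.007 = 14.007
  O: 3 × 15.999 = 47.997
Sum: 1×79.904 + 14×12.011 + 1×35.450 + 25×1.008 + 1×14.007 + 3×15.999 = 370.712 → 370.71 g/mol.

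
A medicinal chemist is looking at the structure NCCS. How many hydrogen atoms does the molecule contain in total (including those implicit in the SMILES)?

7

Walk through each heavy atom and fill implicit hydrogens from standard valence (C 4, N 3, O 2, S 2, halogen 1):
  atom 1: N, bond orders sum to 1 (valence 3) → 2 H
  atom 2: C, bond orders sum to 2 (valence 4) → 2 H
  atom 3: C, bond orders sum to 2 (valence 4) → 2 H
  atom 4: S, bond orders sum to 1 (valence 2) → 1 H
Total hydrogens: 7.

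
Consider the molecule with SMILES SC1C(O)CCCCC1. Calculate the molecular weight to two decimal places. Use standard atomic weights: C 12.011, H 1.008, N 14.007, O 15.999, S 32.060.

146.25 g/mol

First, the molecular formula is C7H14OS (counting implicit H from valence).
  C: 7 × 12.011 = 84.077
  H: 14 × 1.008 = 14.112
  O: 1 × 15.999 = 15.999
  S: 1 × 32.060 = 32.060
Sum: 7×12.011 + 14×1.008 + 1×15.999 + 1×32.060 = 146.248 → 146.25 g/mol.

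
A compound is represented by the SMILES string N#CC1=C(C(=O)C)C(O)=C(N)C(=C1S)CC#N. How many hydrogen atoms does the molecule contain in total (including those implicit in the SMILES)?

Walk through each heavy atom and fill implicit hydrogens from standard valence (C 4, N 3, O 2, S 2, halogen 1):
  atom 1: N, bond orders sum to 3 (valence 3) → 0 H
  atom 2: C, bond orders sum to 4 (valence 4) → 0 H
  atom 3: C, bond orders sum to 4 (valence 4) → 0 H
  atom 4: C, bond orders sum to 4 (valence 4) → 0 H
  atom 5: C, bond orders sum to 4 (valence 4) → 0 H
  atom 6: O, bond orders sum to 2 (valence 2) → 0 H
  atom 7: C, bond orders sum to 1 (valence 4) → 3 H
  atom 8: C, bond orders sum to 4 (valence 4) → 0 H
  atom 9: O, bond orders sum to 1 (valence 2) → 1 H
  atom 10: C, bond orders sum to 4 (valence 4) → 0 H
  atom 11: N, bond orders sum to 1 (valence 3) → 2 H
  atom 12: C, bond orders sum to 4 (valence 4) → 0 H
  atom 13: C, bond orders sum to 4 (valence 4) → 0 H
  atom 14: S, bond orders sum to 1 (valence 2) → 1 H
  atom 15: C, bond orders sum to 2 (valence 4) → 2 H
  atom 16: C, bond orders sum to 4 (valence 4) → 0 H
  atom 17: N, bond orders sum to 3 (valence 3) → 0 H
Total hydrogens: 9.

9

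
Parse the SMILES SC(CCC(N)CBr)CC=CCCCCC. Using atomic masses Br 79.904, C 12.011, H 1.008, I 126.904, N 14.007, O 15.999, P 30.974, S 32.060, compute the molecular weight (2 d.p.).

308.32 g/mol

First, the molecular formula is C13H26BrNS (counting implicit H from valence).
  Br: 1 × 79.904 = 79.904
  C: 13 × 12.011 = 156.143
  H: 26 × 1.008 = 26.208
  N: 1 × 14.007 = 14.007
  S: 1 × 32.060 = 32.060
Sum: 1×79.904 + 13×12.011 + 26×1.008 + 1×14.007 + 1×32.060 = 308.322 → 308.32 g/mol.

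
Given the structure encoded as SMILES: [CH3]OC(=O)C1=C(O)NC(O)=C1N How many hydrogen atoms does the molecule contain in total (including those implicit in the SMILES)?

Walk through each heavy atom and fill implicit hydrogens from standard valence (C 4, N 3, O 2, S 2, halogen 1):
  atom 1: C with explicit H count 3
  atom 2: O, bond orders sum to 2 (valence 2) → 0 H
  atom 3: C, bond orders sum to 4 (valence 4) → 0 H
  atom 4: O, bond orders sum to 2 (valence 2) → 0 H
  atom 5: C, bond orders sum to 4 (valence 4) → 0 H
  atom 6: C, bond orders sum to 4 (valence 4) → 0 H
  atom 7: O, bond orders sum to 1 (valence 2) → 1 H
  atom 8: N, bond orders sum to 2 (valence 3) → 1 H
  atom 9: C, bond orders sum to 4 (valence 4) → 0 H
  atom 10: O, bond orders sum to 1 (valence 2) → 1 H
  atom 11: C, bond orders sum to 4 (valence 4) → 0 H
  atom 12: N, bond orders sum to 1 (valence 3) → 2 H
Total hydrogens: 8.

8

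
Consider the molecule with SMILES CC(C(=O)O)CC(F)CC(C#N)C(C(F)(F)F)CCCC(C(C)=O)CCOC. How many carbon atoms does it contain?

Count every carbon token in the SMILES (each C, including those in ring-closure positions and inside branches).
Carbon count: 19.

19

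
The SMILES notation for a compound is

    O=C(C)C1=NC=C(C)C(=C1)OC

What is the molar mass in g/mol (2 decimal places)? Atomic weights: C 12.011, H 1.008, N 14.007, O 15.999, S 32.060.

165.19 g/mol

First, the molecular formula is C9H11NO2 (counting implicit H from valence).
  C: 9 × 12.011 = 108.099
  H: 11 × 1.008 = 11.088
  N: 1 × 14.007 = 14.007
  O: 2 × 15.999 = 31.998
Sum: 9×12.011 + 11×1.008 + 1×14.007 + 2×15.999 = 165.192 → 165.19 g/mol.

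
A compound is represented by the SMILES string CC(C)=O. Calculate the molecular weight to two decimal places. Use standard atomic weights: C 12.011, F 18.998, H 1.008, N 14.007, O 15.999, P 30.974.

58.08 g/mol

First, the molecular formula is C3H6O (counting implicit H from valence).
  C: 3 × 12.011 = 36.033
  H: 6 × 1.008 = 6.048
  O: 1 × 15.999 = 15.999
Sum: 3×12.011 + 6×1.008 + 1×15.999 = 58.080 → 58.08 g/mol.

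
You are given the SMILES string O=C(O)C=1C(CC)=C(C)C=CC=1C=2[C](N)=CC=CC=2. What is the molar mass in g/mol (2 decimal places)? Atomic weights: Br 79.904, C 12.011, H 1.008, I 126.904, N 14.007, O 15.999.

First, the molecular formula is C16H17NO2 (counting implicit H from valence).
  C: 16 × 12.011 = 192.176
  H: 17 × 1.008 = 17.136
  N: 1 × 14.007 = 14.007
  O: 2 × 15.999 = 31.998
Sum: 16×12.011 + 17×1.008 + 1×14.007 + 2×15.999 = 255.317 → 255.32 g/mol.

255.32 g/mol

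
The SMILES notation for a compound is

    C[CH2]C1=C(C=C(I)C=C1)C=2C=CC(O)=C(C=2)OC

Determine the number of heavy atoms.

18

Every atom symbol written in the SMILES (organic subset) is one heavy atom; implicit H are not written.
Heavy atoms by element → C:15, I:1, O:2.
Total: 18.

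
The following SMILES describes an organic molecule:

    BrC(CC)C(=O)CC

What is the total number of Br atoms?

Scan the SMILES for Br atoms (remember two-letter symbols like Cl and Br are single atoms).
Bromine count: 1.

1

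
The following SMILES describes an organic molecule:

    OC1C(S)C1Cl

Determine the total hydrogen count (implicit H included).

5

Walk through each heavy atom and fill implicit hydrogens from standard valence (C 4, N 3, O 2, S 2, halogen 1):
  atom 1: O, bond orders sum to 1 (valence 2) → 1 H
  atom 2: C, bond orders sum to 3 (valence 4) → 1 H
  atom 3: C, bond orders sum to 3 (valence 4) → 1 H
  atom 4: S, bond orders sum to 1 (valence 2) → 1 H
  atom 5: C, bond orders sum to 3 (valence 4) → 1 H
  atom 6: Cl (halogen, monovalent) → 0 H
Total hydrogens: 5.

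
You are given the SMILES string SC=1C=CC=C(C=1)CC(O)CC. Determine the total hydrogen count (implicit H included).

Walk through each heavy atom and fill implicit hydrogens from standard valence (C 4, N 3, O 2, S 2, halogen 1):
  atom 1: S, bond orders sum to 1 (valence 2) → 1 H
  atom 2: C, bond orders sum to 4 (valence 4) → 0 H
  atom 3: C, bond orders sum to 3 (valence 4) → 1 H
  atom 4: C, bond orders sum to 3 (valence 4) → 1 H
  atom 5: C, bond orders sum to 3 (valence 4) → 1 H
  atom 6: C, bond orders sum to 4 (valence 4) → 0 H
  atom 7: C, bond orders sum to 3 (valence 4) → 1 H
  atom 8: C, bond orders sum to 2 (valence 4) → 2 H
  atom 9: C, bond orders sum to 3 (valence 4) → 1 H
  atom 10: O, bond orders sum to 1 (valence 2) → 1 H
  atom 11: C, bond orders sum to 2 (valence 4) → 2 H
  atom 12: C, bond orders sum to 1 (valence 4) → 3 H
Total hydrogens: 14.

14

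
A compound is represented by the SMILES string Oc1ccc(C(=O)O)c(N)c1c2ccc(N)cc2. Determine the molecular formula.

C13H12N2O3

Walk through each heavy atom and fill implicit hydrogens from standard valence (C 4, N 3, O 2, S 2, halogen 1); for lowercase aromatic atoms, an aromatic c carries 1 H when it has two neighbours and 0 H with three, and aromatic n carries 0 H:
  atom 1: O, bond orders sum to 1 (valence 2) → 1 H
  atom 2: aromatic c, 3 neighbours → 0 H
  atom 3: aromatic c, 2 neighbours → 1 H
  atom 4: aromatic c, 2 neighbours → 1 H
  atom 5: aromatic c, 3 neighbours → 0 H
  atom 6: C, bond orders sum to 4 (valence 4) → 0 H
  atom 7: O, bond orders sum to 2 (valence 2) → 0 H
  atom 8: O, bond orders sum to 1 (valence 2) → 1 H
  atom 9: aromatic c, 3 neighbours → 0 H
  atom 10: N, bond orders sum to 1 (valence 3) → 2 H
  atom 11: aromatic c, 3 neighbours → 0 H
  atom 12: aromatic c, 3 neighbours → 0 H
  atom 13: aromatic c, 2 neighbours → 1 H
  atom 14: aromatic c, 2 neighbours → 1 H
  atom 15: aromatic c, 3 neighbours → 0 H
  atom 16: N, bond orders sum to 1 (valence 3) → 2 H
  atom 17: aromatic c, 2 neighbours → 1 H
  atom 18: aromatic c, 2 neighbours → 1 H
Totals → C:13, H:12, N:2, O:3.
In Hill order: C13H12N2O3.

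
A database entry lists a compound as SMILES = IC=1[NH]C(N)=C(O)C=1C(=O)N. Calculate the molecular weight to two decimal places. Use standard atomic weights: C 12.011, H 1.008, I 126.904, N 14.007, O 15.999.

267.03 g/mol

First, the molecular formula is C5H6IN3O2 (counting implicit H from valence).
  C: 5 × 12.011 = 60.055
  H: 6 × 1.008 = 6.048
  I: 1 × 126.904 = 126.904
  N: 3 × 14.007 = 42.021
  O: 2 × 15.999 = 31.998
Sum: 5×12.011 + 6×1.008 + 1×126.904 + 3×14.007 + 2×15.999 = 267.026 → 267.03 g/mol.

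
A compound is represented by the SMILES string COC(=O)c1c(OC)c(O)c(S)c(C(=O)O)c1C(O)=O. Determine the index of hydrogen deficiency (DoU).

7

Molecular formula: C11H10O8S.
DoU = (2C + 2 + N − H − X) / 2, where X is the halogen count and O/S are ignored.
    = (2·11 + 2 + 0 − 10 − 0) / 2 = 14 / 2 = 7.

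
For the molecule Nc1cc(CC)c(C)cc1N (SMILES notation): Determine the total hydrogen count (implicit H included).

14

Walk through each heavy atom and fill implicit hydrogens from standard valence (C 4, N 3, O 2, S 2, halogen 1); for lowercase aromatic atoms, an aromatic c carries 1 H when it has two neighbours and 0 H with three, and aromatic n carries 0 H:
  atom 1: N, bond orders sum to 1 (valence 3) → 2 H
  atom 2: aromatic c, 3 neighbours → 0 H
  atom 3: aromatic c, 2 neighbours → 1 H
  atom 4: aromatic c, 3 neighbours → 0 H
  atom 5: C, bond orders sum to 2 (valence 4) → 2 H
  atom 6: C, bond orders sum to 1 (valence 4) → 3 H
  atom 7: aromatic c, 3 neighbours → 0 H
  atom 8: C, bond orders sum to 1 (valence 4) → 3 H
  atom 9: aromatic c, 2 neighbours → 1 H
  atom 10: aromatic c, 3 neighbours → 0 H
  atom 11: N, bond orders sum to 1 (valence 3) → 2 H
Total hydrogens: 14.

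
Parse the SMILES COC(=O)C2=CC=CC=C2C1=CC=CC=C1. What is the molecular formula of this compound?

Walk through each heavy atom and fill implicit hydrogens from standard valence (C 4, N 3, O 2, S 2, halogen 1):
  atom 1: C, bond orders sum to 1 (valence 4) → 3 H
  atom 2: O, bond orders sum to 2 (valence 2) → 0 H
  atom 3: C, bond orders sum to 4 (valence 4) → 0 H
  atom 4: O, bond orders sum to 2 (valence 2) → 0 H
  atom 5: C, bond orders sum to 4 (valence 4) → 0 H
  atom 6: C, bond orders sum to 3 (valence 4) → 1 H
  atom 7: C, bond orders sum to 3 (valence 4) → 1 H
  atom 8: C, bond orders sum to 3 (valence 4) → 1 H
  atom 9: C, bond orders sum to 3 (valence 4) → 1 H
  atom 10: C, bond orders sum to 4 (valence 4) → 0 H
  atom 11: C, bond orders sum to 4 (valence 4) → 0 H
  atom 12: C, bond orders sum to 3 (valence 4) → 1 H
  atom 13: C, bond orders sum to 3 (valence 4) → 1 H
  atom 14: C, bond orders sum to 3 (valence 4) → 1 H
  atom 15: C, bond orders sum to 3 (valence 4) → 1 H
  atom 16: C, bond orders sum to 3 (valence 4) → 1 H
Totals → C:14, H:12, O:2.
In Hill order: C14H12O2.

C14H12O2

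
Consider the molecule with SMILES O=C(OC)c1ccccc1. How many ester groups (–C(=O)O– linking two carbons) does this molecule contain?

The ester motif appears at heavy-atom position 2 in the SMILES.
Ester count: 1.

1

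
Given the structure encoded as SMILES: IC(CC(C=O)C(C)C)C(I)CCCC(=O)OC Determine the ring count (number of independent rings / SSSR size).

In SMILES, each pair of matching ring-closure digits denotes one ring-closing bond; the number of such bonds equals the number of independent rings.
Ring-closure bonds here: 0.

0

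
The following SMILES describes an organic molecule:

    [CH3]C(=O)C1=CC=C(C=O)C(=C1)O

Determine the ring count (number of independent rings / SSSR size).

In SMILES, each pair of matching ring-closure digits denotes one ring-closing bond; the number of such bonds equals the number of independent rings.
Ring-closure bonds here: 1.

1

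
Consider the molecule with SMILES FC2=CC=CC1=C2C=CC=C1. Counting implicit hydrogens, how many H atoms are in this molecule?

7

Walk through each heavy atom and fill implicit hydrogens from standard valence (C 4, N 3, O 2, S 2, halogen 1):
  atom 1: F (halogen, monovalent) → 0 H
  atom 2: C, bond orders sum to 4 (valence 4) → 0 H
  atom 3: C, bond orders sum to 3 (valence 4) → 1 H
  atom 4: C, bond orders sum to 3 (valence 4) → 1 H
  atom 5: C, bond orders sum to 3 (valence 4) → 1 H
  atom 6: C, bond orders sum to 4 (valence 4) → 0 H
  atom 7: C, bond orders sum to 4 (valence 4) → 0 H
  atom 8: C, bond orders sum to 3 (valence 4) → 1 H
  atom 9: C, bond orders sum to 3 (valence 4) → 1 H
  atom 10: C, bond orders sum to 3 (valence 4) → 1 H
  atom 11: C, bond orders sum to 3 (valence 4) → 1 H
Total hydrogens: 7.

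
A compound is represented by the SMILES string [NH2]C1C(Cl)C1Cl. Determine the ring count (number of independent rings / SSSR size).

In SMILES, each pair of matching ring-closure digits denotes one ring-closing bond; the number of such bonds equals the number of independent rings.
Ring-closure bonds here: 1.

1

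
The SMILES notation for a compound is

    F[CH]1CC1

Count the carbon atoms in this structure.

Count every carbon token in the SMILES (each C, including those in ring-closure positions and inside branches).
Carbon count: 3.

3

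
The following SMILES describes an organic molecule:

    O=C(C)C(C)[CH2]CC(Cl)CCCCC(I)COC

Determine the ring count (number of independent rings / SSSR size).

In SMILES, each pair of matching ring-closure digits denotes one ring-closing bond; the number of such bonds equals the number of independent rings.
Ring-closure bonds here: 0.

0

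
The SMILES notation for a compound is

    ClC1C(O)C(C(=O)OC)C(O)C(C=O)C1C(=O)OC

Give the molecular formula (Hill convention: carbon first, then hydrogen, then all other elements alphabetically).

C11H15ClO7

Walk through each heavy atom and fill implicit hydrogens from standard valence (C 4, N 3, O 2, S 2, halogen 1):
  atom 1: Cl (halogen, monovalent) → 0 H
  atom 2: C, bond orders sum to 3 (valence 4) → 1 H
  atom 3: C, bond orders sum to 3 (valence 4) → 1 H
  atom 4: O, bond orders sum to 1 (valence 2) → 1 H
  atom 5: C, bond orders sum to 3 (valence 4) → 1 H
  atom 6: C, bond orders sum to 4 (valence 4) → 0 H
  atom 7: O, bond orders sum to 2 (valence 2) → 0 H
  atom 8: O, bond orders sum to 2 (valence 2) → 0 H
  atom 9: C, bond orders sum to 1 (valence 4) → 3 H
  atom 10: C, bond orders sum to 3 (valence 4) → 1 H
  atom 11: O, bond orders sum to 1 (valence 2) → 1 H
  atom 12: C, bond orders sum to 3 (valence 4) → 1 H
  atom 13: C, bond orders sum to 3 (valence 4) → 1 H
  atom 14: O, bond orders sum to 2 (valence 2) → 0 H
  atom 15: C, bond orders sum to 3 (valence 4) → 1 H
  atom 16: C, bond orders sum to 4 (valence 4) → 0 H
  atom 17: O, bond orders sum to 2 (valence 2) → 0 H
  atom 18: O, bond orders sum to 2 (valence 2) → 0 H
  atom 19: C, bond orders sum to 1 (valence 4) → 3 H
Totals → C:11, H:15, Cl:1, O:7.
In Hill order: C11H15ClO7.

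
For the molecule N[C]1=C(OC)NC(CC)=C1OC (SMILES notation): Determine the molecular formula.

C8H14N2O2

Walk through each heavy atom and fill implicit hydrogens from standard valence (C 4, N 3, O 2, S 2, halogen 1):
  atom 1: N, bond orders sum to 1 (valence 3) → 2 H
  atom 2: C with explicit H count 0
  atom 3: C, bond orders sum to 4 (valence 4) → 0 H
  atom 4: O, bond orders sum to 2 (valence 2) → 0 H
  atom 5: C, bond orders sum to 1 (valence 4) → 3 H
  atom 6: N, bond orders sum to 2 (valence 3) → 1 H
  atom 7: C, bond orders sum to 4 (valence 4) → 0 H
  atom 8: C, bond orders sum to 2 (valence 4) → 2 H
  atom 9: C, bond orders sum to 1 (valence 4) → 3 H
  atom 10: C, bond orders sum to 4 (valence 4) → 0 H
  atom 11: O, bond orders sum to 2 (valence 2) → 0 H
  atom 12: C, bond orders sum to 1 (valence 4) → 3 H
Totals → C:8, H:14, N:2, O:2.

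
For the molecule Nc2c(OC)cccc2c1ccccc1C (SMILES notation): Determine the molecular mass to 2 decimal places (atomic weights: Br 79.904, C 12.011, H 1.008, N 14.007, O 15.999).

First, the molecular formula is C14H15NO (counting implicit H from valence).
  C: 14 × 12.011 = 168.154
  H: 15 × 1.008 = 15.120
  N: 1 × 14.007 = 14.007
  O: 1 × 15.999 = 15.999
Sum: 14×12.011 + 15×1.008 + 1×14.007 + 1×15.999 = 213.280 → 213.28 g/mol.

213.28 g/mol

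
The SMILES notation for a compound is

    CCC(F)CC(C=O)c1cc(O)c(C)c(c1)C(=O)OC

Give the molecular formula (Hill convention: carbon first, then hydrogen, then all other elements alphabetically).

C15H19FO4

Walk through each heavy atom and fill implicit hydrogens from standard valence (C 4, N 3, O 2, S 2, halogen 1); for lowercase aromatic atoms, an aromatic c carries 1 H when it has two neighbours and 0 H with three, and aromatic n carries 0 H:
  atom 1: C, bond orders sum to 1 (valence 4) → 3 H
  atom 2: C, bond orders sum to 2 (valence 4) → 2 H
  atom 3: C, bond orders sum to 3 (valence 4) → 1 H
  atom 4: F (halogen, monovalent) → 0 H
  atom 5: C, bond orders sum to 2 (valence 4) → 2 H
  atom 6: C, bond orders sum to 3 (valence 4) → 1 H
  atom 7: C, bond orders sum to 3 (valence 4) → 1 H
  atom 8: O, bond orders sum to 2 (valence 2) → 0 H
  atom 9: aromatic c, 3 neighbours → 0 H
  atom 10: aromatic c, 2 neighbours → 1 H
  atom 11: aromatic c, 3 neighbours → 0 H
  atom 12: O, bond orders sum to 1 (valence 2) → 1 H
  atom 13: aromatic c, 3 neighbours → 0 H
  atom 14: C, bond orders sum to 1 (valence 4) → 3 H
  atom 15: aromatic c, 3 neighbours → 0 H
  atom 16: aromatic c, 2 neighbours → 1 H
  atom 17: C, bond orders sum to 4 (valence 4) → 0 H
  atom 18: O, bond orders sum to 2 (valence 2) → 0 H
  atom 19: O, bond orders sum to 2 (valence 2) → 0 H
  atom 20: C, bond orders sum to 1 (valence 4) → 3 H
Totals → C:15, H:19, F:1, O:4.
In Hill order: C15H19FO4.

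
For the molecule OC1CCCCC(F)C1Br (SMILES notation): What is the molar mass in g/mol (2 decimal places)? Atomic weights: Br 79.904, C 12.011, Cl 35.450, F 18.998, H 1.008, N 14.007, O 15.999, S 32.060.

211.07 g/mol

First, the molecular formula is C7H12BrFO (counting implicit H from valence).
  Br: 1 × 79.904 = 79.904
  C: 7 × 12.011 = 84.077
  F: 1 × 18.998 = 18.998
  H: 12 × 1.008 = 12.096
  O: 1 × 15.999 = 15.999
Sum: 1×79.904 + 7×12.011 + 1×18.998 + 12×1.008 + 1×15.999 = 211.074 → 211.07 g/mol.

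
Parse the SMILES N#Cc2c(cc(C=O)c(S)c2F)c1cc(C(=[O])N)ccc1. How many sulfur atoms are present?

Scan the SMILES for S atoms (remember two-letter symbols like Cl and Br are single atoms).
Sulfur count: 1.

1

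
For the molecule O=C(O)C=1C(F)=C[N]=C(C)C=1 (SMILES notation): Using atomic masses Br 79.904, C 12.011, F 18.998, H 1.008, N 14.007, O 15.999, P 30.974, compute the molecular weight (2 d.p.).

First, the molecular formula is C7H6FNO2 (counting implicit H from valence).
  C: 7 × 12.011 = 84.077
  F: 1 × 18.998 = 18.998
  H: 6 × 1.008 = 6.048
  N: 1 × 14.007 = 14.007
  O: 2 × 15.999 = 31.998
Sum: 7×12.011 + 1×18.998 + 6×1.008 + 1×14.007 + 2×15.999 = 155.128 → 155.13 g/mol.

155.13 g/mol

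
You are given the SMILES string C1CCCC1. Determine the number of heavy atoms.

Every atom symbol written in the SMILES (organic subset) is one heavy atom; implicit H are not written.
Heavy atoms by element → C:5.
Total: 5.

5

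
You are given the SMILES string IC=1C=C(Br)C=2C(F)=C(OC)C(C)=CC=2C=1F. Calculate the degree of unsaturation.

Degree of unsaturation = (number of rings) + (number of π bonds).
Ring closures in the SMILES: 2.
π bonds: 5 double bonds (each 1 DoU) → 5 DoU from unsaturation.
Total DoU = 2 + 5 = 7.

7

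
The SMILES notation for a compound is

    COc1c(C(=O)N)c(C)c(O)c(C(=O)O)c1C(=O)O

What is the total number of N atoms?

Scan the SMILES for N atoms (remember two-letter symbols like Cl and Br are single atoms).
Nitrogen count: 1.

1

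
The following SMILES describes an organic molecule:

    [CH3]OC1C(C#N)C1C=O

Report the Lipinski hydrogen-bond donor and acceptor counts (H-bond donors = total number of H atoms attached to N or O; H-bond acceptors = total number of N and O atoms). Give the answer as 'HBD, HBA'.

Donors: find every N or O and count the H atoms it carries.
  atom 2 (O): bond orders sum to 2 → 0 H
  atom 6 (N): bond orders sum to 3 → 0 H
  atom 9 (O): bond orders sum to 2 → 0 H
Lipinski HBD = 0.
Acceptors: N atoms = 1, O atoms = 2 → HBA = 3.

0, 3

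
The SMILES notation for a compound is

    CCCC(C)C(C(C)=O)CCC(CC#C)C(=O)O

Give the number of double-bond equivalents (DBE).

Degree of unsaturation = (number of rings) + (number of π bonds).
Ring closures in the SMILES: 0.
π bonds: 2 double bonds (each 1 DoU), 1 triple bond (each 2 DoU) → 4 DoU from unsaturation.
Total DoU = 0 + 4 = 4.

4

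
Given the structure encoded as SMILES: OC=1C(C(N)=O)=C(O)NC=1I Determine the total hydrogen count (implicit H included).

5

Walk through each heavy atom and fill implicit hydrogens from standard valence (C 4, N 3, O 2, S 2, halogen 1):
  atom 1: O, bond orders sum to 1 (valence 2) → 1 H
  atom 2: C, bond orders sum to 4 (valence 4) → 0 H
  atom 3: C, bond orders sum to 4 (valence 4) → 0 H
  atom 4: C, bond orders sum to 4 (valence 4) → 0 H
  atom 5: N, bond orders sum to 1 (valence 3) → 2 H
  atom 6: O, bond orders sum to 2 (valence 2) → 0 H
  atom 7: C, bond orders sum to 4 (valence 4) → 0 H
  atom 8: O, bond orders sum to 1 (valence 2) → 1 H
  atom 9: N, bond orders sum to 2 (valence 3) → 1 H
  atom 10: C, bond orders sum to 4 (valence 4) → 0 H
  atom 11: I (halogen, monovalent) → 0 H
Total hydrogens: 5.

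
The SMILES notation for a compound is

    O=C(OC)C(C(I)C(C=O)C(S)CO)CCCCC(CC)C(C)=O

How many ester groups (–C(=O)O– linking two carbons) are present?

1

The ester motif appears at heavy-atom position 2 in the SMILES.
Other groups present: 1 aldehyde, 1 hydroxyl, 1 ketone, 1 thiol.
Ester count: 1.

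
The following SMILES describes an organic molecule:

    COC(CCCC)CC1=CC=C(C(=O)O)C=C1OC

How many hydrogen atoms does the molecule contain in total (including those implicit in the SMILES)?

Walk through each heavy atom and fill implicit hydrogens from standard valence (C 4, N 3, O 2, S 2, halogen 1):
  atom 1: C, bond orders sum to 1 (valence 4) → 3 H
  atom 2: O, bond orders sum to 2 (valence 2) → 0 H
  atom 3: C, bond orders sum to 3 (valence 4) → 1 H
  atom 4: C, bond orders sum to 2 (valence 4) → 2 H
  atom 5: C, bond orders sum to 2 (valence 4) → 2 H
  atom 6: C, bond orders sum to 2 (valence 4) → 2 H
  atom 7: C, bond orders sum to 1 (valence 4) → 3 H
  atom 8: C, bond orders sum to 2 (valence 4) → 2 H
  atom 9: C, bond orders sum to 4 (valence 4) → 0 H
  atom 10: C, bond orders sum to 3 (valence 4) → 1 H
  atom 11: C, bond orders sum to 3 (valence 4) → 1 H
  atom 12: C, bond orders sum to 4 (valence 4) → 0 H
  atom 13: C, bond orders sum to 4 (valence 4) → 0 H
  atom 14: O, bond orders sum to 2 (valence 2) → 0 H
  atom 15: O, bond orders sum to 1 (valence 2) → 1 H
  atom 16: C, bond orders sum to 3 (valence 4) → 1 H
  atom 17: C, bond orders sum to 4 (valence 4) → 0 H
  atom 18: O, bond orders sum to 2 (valence 2) → 0 H
  atom 19: C, bond orders sum to 1 (valence 4) → 3 H
Total hydrogens: 22.

22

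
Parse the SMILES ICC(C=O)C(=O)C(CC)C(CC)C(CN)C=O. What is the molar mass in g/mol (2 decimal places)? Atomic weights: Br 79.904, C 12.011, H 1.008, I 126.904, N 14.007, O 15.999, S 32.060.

367.23 g/mol

First, the molecular formula is C13H22INO3 (counting implicit H from valence).
  C: 13 × 12.011 = 156.143
  H: 22 × 1.008 = 22.176
  I: 1 × 126.904 = 126.904
  N: 1 × 14.007 = 14.007
  O: 3 × 15.999 = 47.997
Sum: 13×12.011 + 22×1.008 + 1×126.904 + 1×14.007 + 3×15.999 = 367.227 → 367.23 g/mol.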